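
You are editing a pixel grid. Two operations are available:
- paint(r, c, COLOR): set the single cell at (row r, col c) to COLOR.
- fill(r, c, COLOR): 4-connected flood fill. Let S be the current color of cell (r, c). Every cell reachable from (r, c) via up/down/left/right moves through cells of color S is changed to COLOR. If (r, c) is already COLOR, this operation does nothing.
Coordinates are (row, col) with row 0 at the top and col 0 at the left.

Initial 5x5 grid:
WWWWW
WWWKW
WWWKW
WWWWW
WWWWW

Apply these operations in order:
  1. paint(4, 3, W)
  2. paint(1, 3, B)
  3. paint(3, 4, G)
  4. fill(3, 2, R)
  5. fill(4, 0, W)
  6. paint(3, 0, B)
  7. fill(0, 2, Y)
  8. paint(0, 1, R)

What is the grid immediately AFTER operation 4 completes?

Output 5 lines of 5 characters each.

After op 1 paint(4,3,W):
WWWWW
WWWKW
WWWKW
WWWWW
WWWWW
After op 2 paint(1,3,B):
WWWWW
WWWBW
WWWKW
WWWWW
WWWWW
After op 3 paint(3,4,G):
WWWWW
WWWBW
WWWKW
WWWWG
WWWWW
After op 4 fill(3,2,R) [22 cells changed]:
RRRRR
RRRBR
RRRKR
RRRRG
RRRRR

Answer: RRRRR
RRRBR
RRRKR
RRRRG
RRRRR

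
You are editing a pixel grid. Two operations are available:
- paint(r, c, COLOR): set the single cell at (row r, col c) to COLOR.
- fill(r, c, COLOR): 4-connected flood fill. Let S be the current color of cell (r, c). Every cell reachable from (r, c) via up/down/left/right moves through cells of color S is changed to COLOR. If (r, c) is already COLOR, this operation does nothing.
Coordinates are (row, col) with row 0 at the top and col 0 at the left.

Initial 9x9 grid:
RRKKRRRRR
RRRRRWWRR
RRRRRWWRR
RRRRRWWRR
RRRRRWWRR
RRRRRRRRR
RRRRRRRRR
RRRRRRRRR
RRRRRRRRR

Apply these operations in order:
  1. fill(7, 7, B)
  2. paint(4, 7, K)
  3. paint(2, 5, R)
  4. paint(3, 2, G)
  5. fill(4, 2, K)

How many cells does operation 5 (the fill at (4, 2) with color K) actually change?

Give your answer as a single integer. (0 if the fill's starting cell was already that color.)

Answer: 69

Derivation:
After op 1 fill(7,7,B) [71 cells changed]:
BBKKBBBBB
BBBBBWWBB
BBBBBWWBB
BBBBBWWBB
BBBBBWWBB
BBBBBBBBB
BBBBBBBBB
BBBBBBBBB
BBBBBBBBB
After op 2 paint(4,7,K):
BBKKBBBBB
BBBBBWWBB
BBBBBWWBB
BBBBBWWBB
BBBBBWWKB
BBBBBBBBB
BBBBBBBBB
BBBBBBBBB
BBBBBBBBB
After op 3 paint(2,5,R):
BBKKBBBBB
BBBBBWWBB
BBBBBRWBB
BBBBBWWBB
BBBBBWWKB
BBBBBBBBB
BBBBBBBBB
BBBBBBBBB
BBBBBBBBB
After op 4 paint(3,2,G):
BBKKBBBBB
BBBBBWWBB
BBBBBRWBB
BBGBBWWBB
BBBBBWWKB
BBBBBBBBB
BBBBBBBBB
BBBBBBBBB
BBBBBBBBB
After op 5 fill(4,2,K) [69 cells changed]:
KKKKKKKKK
KKKKKWWKK
KKKKKRWKK
KKGKKWWKK
KKKKKWWKK
KKKKKKKKK
KKKKKKKKK
KKKKKKKKK
KKKKKKKKK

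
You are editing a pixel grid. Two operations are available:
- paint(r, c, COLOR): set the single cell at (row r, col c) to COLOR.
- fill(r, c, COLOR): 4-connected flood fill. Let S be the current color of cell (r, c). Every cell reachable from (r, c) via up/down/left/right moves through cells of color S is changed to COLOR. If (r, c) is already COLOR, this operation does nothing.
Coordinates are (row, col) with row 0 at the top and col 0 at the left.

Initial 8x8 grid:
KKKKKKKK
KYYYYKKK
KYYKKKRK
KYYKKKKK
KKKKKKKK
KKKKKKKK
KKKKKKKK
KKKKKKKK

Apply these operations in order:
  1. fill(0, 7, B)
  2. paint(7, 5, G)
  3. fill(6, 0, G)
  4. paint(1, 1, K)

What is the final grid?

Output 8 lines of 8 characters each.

After op 1 fill(0,7,B) [55 cells changed]:
BBBBBBBB
BYYYYBBB
BYYBBBRB
BYYBBBBB
BBBBBBBB
BBBBBBBB
BBBBBBBB
BBBBBBBB
After op 2 paint(7,5,G):
BBBBBBBB
BYYYYBBB
BYYBBBRB
BYYBBBBB
BBBBBBBB
BBBBBBBB
BBBBBBBB
BBBBBGBB
After op 3 fill(6,0,G) [54 cells changed]:
GGGGGGGG
GYYYYGGG
GYYGGGRG
GYYGGGGG
GGGGGGGG
GGGGGGGG
GGGGGGGG
GGGGGGGG
After op 4 paint(1,1,K):
GGGGGGGG
GKYYYGGG
GYYGGGRG
GYYGGGGG
GGGGGGGG
GGGGGGGG
GGGGGGGG
GGGGGGGG

Answer: GGGGGGGG
GKYYYGGG
GYYGGGRG
GYYGGGGG
GGGGGGGG
GGGGGGGG
GGGGGGGG
GGGGGGGG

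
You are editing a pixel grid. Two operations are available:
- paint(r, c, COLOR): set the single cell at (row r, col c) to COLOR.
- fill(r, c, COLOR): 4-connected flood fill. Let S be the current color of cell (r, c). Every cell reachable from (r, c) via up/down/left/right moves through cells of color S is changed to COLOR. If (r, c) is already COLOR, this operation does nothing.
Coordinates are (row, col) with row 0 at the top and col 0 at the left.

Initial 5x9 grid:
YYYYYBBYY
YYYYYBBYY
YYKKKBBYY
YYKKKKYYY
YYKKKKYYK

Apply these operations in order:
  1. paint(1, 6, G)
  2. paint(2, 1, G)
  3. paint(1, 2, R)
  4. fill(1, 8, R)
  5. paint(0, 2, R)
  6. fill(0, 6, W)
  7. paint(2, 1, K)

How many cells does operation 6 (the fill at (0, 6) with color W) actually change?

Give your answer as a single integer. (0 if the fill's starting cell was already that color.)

After op 1 paint(1,6,G):
YYYYYBBYY
YYYYYBGYY
YYKKKBBYY
YYKKKKYYY
YYKKKKYYK
After op 2 paint(2,1,G):
YYYYYBBYY
YYYYYBGYY
YGKKKBBYY
YYKKKKYYY
YYKKKKYYK
After op 3 paint(1,2,R):
YYYYYBBYY
YYRYYBGYY
YGKKKBBYY
YYKKKKYYY
YYKKKKYYK
After op 4 fill(1,8,R) [11 cells changed]:
YYYYYBBRR
YYRYYBGRR
YGKKKBBRR
YYKKKKRRR
YYKKKKRRK
After op 5 paint(0,2,R):
YYRYYBBRR
YYRYYBGRR
YGKKKBBRR
YYKKKKRRR
YYKKKKRRK
After op 6 fill(0,6,W) [5 cells changed]:
YYRYYWWRR
YYRYYWGRR
YGKKKWWRR
YYKKKKRRR
YYKKKKRRK

Answer: 5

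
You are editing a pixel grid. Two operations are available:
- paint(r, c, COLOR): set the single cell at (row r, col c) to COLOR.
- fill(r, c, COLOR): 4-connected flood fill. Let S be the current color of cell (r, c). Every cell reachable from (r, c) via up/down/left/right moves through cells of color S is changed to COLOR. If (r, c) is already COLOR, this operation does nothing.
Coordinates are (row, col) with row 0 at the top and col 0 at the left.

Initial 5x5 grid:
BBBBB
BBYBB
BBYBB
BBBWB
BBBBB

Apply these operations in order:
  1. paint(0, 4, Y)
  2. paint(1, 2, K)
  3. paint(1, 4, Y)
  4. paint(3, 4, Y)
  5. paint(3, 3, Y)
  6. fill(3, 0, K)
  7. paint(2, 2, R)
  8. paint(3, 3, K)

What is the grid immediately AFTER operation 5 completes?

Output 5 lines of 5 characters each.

Answer: BBBBY
BBKBY
BBYBB
BBBYY
BBBBB

Derivation:
After op 1 paint(0,4,Y):
BBBBY
BBYBB
BBYBB
BBBWB
BBBBB
After op 2 paint(1,2,K):
BBBBY
BBKBB
BBYBB
BBBWB
BBBBB
After op 3 paint(1,4,Y):
BBBBY
BBKBY
BBYBB
BBBWB
BBBBB
After op 4 paint(3,4,Y):
BBBBY
BBKBY
BBYBB
BBBWY
BBBBB
After op 5 paint(3,3,Y):
BBBBY
BBKBY
BBYBB
BBBYY
BBBBB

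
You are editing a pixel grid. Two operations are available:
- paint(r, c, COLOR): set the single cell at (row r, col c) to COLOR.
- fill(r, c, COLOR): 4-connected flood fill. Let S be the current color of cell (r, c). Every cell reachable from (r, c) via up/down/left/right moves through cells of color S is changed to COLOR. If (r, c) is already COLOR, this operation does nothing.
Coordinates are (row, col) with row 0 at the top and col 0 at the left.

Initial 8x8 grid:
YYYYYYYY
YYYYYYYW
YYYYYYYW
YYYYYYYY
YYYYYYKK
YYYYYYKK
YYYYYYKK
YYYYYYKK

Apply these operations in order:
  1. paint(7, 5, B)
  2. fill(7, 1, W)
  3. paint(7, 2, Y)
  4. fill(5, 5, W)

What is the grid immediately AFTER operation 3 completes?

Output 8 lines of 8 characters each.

After op 1 paint(7,5,B):
YYYYYYYY
YYYYYYYW
YYYYYYYW
YYYYYYYY
YYYYYYKK
YYYYYYKK
YYYYYYKK
YYYYYBKK
After op 2 fill(7,1,W) [53 cells changed]:
WWWWWWWW
WWWWWWWW
WWWWWWWW
WWWWWWWW
WWWWWWKK
WWWWWWKK
WWWWWWKK
WWWWWBKK
After op 3 paint(7,2,Y):
WWWWWWWW
WWWWWWWW
WWWWWWWW
WWWWWWWW
WWWWWWKK
WWWWWWKK
WWWWWWKK
WWYWWBKK

Answer: WWWWWWWW
WWWWWWWW
WWWWWWWW
WWWWWWWW
WWWWWWKK
WWWWWWKK
WWWWWWKK
WWYWWBKK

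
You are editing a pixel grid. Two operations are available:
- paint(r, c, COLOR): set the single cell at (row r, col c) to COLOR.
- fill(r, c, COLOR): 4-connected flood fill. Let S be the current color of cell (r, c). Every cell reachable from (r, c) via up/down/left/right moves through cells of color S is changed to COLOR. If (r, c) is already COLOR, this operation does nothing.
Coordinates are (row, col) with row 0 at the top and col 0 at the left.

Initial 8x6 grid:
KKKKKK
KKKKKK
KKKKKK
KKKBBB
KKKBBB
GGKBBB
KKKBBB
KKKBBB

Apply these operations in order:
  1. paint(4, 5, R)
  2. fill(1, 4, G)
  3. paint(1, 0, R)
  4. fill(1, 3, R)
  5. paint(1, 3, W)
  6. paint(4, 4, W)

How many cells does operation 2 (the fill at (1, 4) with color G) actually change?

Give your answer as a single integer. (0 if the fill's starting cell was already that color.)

Answer: 31

Derivation:
After op 1 paint(4,5,R):
KKKKKK
KKKKKK
KKKKKK
KKKBBB
KKKBBR
GGKBBB
KKKBBB
KKKBBB
After op 2 fill(1,4,G) [31 cells changed]:
GGGGGG
GGGGGG
GGGGGG
GGGBBB
GGGBBR
GGGBBB
GGGBBB
GGGBBB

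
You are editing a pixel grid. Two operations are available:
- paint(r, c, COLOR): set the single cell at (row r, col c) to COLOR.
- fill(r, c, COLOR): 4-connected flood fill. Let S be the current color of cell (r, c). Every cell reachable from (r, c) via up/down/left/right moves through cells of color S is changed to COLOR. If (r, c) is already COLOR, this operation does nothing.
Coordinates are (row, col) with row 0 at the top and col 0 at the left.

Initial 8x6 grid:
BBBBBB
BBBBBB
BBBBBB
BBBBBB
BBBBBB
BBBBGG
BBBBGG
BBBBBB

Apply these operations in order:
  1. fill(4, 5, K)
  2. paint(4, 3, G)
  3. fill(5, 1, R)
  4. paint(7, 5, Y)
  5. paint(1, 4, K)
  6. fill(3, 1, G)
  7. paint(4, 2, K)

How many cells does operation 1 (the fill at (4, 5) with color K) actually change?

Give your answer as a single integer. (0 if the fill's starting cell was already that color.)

Answer: 44

Derivation:
After op 1 fill(4,5,K) [44 cells changed]:
KKKKKK
KKKKKK
KKKKKK
KKKKKK
KKKKKK
KKKKGG
KKKKGG
KKKKKK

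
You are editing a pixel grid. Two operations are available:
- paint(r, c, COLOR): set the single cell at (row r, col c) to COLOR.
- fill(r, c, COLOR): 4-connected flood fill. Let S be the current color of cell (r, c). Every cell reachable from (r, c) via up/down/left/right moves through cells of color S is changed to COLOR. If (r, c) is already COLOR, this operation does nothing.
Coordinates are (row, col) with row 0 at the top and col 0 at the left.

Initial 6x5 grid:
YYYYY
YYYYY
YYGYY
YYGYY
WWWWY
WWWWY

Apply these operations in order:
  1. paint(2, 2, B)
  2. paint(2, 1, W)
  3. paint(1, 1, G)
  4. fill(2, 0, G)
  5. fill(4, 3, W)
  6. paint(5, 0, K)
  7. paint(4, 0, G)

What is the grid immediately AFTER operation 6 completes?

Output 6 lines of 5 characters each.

After op 1 paint(2,2,B):
YYYYY
YYYYY
YYBYY
YYGYY
WWWWY
WWWWY
After op 2 paint(2,1,W):
YYYYY
YYYYY
YWBYY
YYGYY
WWWWY
WWWWY
After op 3 paint(1,1,G):
YYYYY
YGYYY
YWBYY
YYGYY
WWWWY
WWWWY
After op 4 fill(2,0,G) [18 cells changed]:
GGGGG
GGGGG
GWBGG
GGGGG
WWWWG
WWWWG
After op 5 fill(4,3,W) [0 cells changed]:
GGGGG
GGGGG
GWBGG
GGGGG
WWWWG
WWWWG
After op 6 paint(5,0,K):
GGGGG
GGGGG
GWBGG
GGGGG
WWWWG
KWWWG

Answer: GGGGG
GGGGG
GWBGG
GGGGG
WWWWG
KWWWG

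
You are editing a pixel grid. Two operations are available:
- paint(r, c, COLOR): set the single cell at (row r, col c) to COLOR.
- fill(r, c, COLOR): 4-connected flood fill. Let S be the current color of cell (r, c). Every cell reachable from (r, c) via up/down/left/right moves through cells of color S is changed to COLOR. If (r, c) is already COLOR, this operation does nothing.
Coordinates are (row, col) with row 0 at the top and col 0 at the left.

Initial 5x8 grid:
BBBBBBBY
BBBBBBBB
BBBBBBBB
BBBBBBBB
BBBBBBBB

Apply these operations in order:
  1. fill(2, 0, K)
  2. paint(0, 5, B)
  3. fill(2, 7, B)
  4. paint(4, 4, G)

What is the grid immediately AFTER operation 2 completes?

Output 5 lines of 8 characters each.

After op 1 fill(2,0,K) [39 cells changed]:
KKKKKKKY
KKKKKKKK
KKKKKKKK
KKKKKKKK
KKKKKKKK
After op 2 paint(0,5,B):
KKKKKBKY
KKKKKKKK
KKKKKKKK
KKKKKKKK
KKKKKKKK

Answer: KKKKKBKY
KKKKKKKK
KKKKKKKK
KKKKKKKK
KKKKKKKK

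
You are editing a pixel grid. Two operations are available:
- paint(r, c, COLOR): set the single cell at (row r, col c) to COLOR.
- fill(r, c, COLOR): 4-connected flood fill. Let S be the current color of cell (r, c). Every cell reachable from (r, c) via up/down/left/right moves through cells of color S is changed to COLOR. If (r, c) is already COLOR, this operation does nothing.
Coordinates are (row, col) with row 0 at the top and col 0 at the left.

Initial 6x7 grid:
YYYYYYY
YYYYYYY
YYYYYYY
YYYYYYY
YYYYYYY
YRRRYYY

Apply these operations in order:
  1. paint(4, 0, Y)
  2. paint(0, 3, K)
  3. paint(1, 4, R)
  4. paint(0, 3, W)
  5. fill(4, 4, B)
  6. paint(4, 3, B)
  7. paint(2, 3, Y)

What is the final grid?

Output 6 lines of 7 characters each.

After op 1 paint(4,0,Y):
YYYYYYY
YYYYYYY
YYYYYYY
YYYYYYY
YYYYYYY
YRRRYYY
After op 2 paint(0,3,K):
YYYKYYY
YYYYYYY
YYYYYYY
YYYYYYY
YYYYYYY
YRRRYYY
After op 3 paint(1,4,R):
YYYKYYY
YYYYRYY
YYYYYYY
YYYYYYY
YYYYYYY
YRRRYYY
After op 4 paint(0,3,W):
YYYWYYY
YYYYRYY
YYYYYYY
YYYYYYY
YYYYYYY
YRRRYYY
After op 5 fill(4,4,B) [37 cells changed]:
BBBWBBB
BBBBRBB
BBBBBBB
BBBBBBB
BBBBBBB
BRRRBBB
After op 6 paint(4,3,B):
BBBWBBB
BBBBRBB
BBBBBBB
BBBBBBB
BBBBBBB
BRRRBBB
After op 7 paint(2,3,Y):
BBBWBBB
BBBBRBB
BBBYBBB
BBBBBBB
BBBBBBB
BRRRBBB

Answer: BBBWBBB
BBBBRBB
BBBYBBB
BBBBBBB
BBBBBBB
BRRRBBB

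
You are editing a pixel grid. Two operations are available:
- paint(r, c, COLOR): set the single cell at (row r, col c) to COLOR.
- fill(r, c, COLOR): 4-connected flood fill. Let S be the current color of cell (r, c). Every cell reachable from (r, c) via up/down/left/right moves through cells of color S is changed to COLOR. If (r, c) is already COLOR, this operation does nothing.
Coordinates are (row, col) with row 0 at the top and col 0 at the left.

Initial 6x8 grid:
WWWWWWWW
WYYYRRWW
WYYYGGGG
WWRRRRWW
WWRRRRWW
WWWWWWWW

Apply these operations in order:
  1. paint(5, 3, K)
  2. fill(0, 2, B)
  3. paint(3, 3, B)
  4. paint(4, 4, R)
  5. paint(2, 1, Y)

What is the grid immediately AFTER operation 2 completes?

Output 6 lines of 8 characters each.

Answer: BBBBBBBB
BYYYRRBB
BYYYGGGG
BBRRRRWW
BBRRRRWW
BBBKWWWW

Derivation:
After op 1 paint(5,3,K):
WWWWWWWW
WYYYRRWW
WYYYGGGG
WWRRRRWW
WWRRRRWW
WWWKWWWW
After op 2 fill(0,2,B) [19 cells changed]:
BBBBBBBB
BYYYRRBB
BYYYGGGG
BBRRRRWW
BBRRRRWW
BBBKWWWW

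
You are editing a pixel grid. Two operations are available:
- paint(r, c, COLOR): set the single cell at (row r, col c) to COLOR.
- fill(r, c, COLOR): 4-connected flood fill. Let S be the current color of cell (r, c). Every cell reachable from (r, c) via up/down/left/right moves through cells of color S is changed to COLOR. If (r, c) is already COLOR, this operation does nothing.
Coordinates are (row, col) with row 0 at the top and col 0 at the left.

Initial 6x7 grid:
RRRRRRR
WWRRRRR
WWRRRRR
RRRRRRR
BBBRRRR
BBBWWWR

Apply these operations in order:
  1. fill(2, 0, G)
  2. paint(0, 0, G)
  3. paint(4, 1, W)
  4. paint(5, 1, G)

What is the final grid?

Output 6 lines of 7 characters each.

Answer: GRRRRRR
GGRRRRR
GGRRRRR
RRRRRRR
BWBRRRR
BGBWWWR

Derivation:
After op 1 fill(2,0,G) [4 cells changed]:
RRRRRRR
GGRRRRR
GGRRRRR
RRRRRRR
BBBRRRR
BBBWWWR
After op 2 paint(0,0,G):
GRRRRRR
GGRRRRR
GGRRRRR
RRRRRRR
BBBRRRR
BBBWWWR
After op 3 paint(4,1,W):
GRRRRRR
GGRRRRR
GGRRRRR
RRRRRRR
BWBRRRR
BBBWWWR
After op 4 paint(5,1,G):
GRRRRRR
GGRRRRR
GGRRRRR
RRRRRRR
BWBRRRR
BGBWWWR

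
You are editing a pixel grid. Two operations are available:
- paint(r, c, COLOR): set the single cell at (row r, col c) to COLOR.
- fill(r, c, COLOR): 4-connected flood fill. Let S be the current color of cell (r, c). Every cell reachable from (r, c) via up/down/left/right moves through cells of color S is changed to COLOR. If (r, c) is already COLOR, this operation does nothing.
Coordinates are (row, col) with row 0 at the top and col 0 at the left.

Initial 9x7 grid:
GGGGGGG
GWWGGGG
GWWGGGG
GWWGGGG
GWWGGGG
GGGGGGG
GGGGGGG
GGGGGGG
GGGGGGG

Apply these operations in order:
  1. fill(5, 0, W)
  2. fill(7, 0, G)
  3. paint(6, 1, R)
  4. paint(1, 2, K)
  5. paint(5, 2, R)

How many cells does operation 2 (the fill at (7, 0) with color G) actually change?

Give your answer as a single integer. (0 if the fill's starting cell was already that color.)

Answer: 63

Derivation:
After op 1 fill(5,0,W) [55 cells changed]:
WWWWWWW
WWWWWWW
WWWWWWW
WWWWWWW
WWWWWWW
WWWWWWW
WWWWWWW
WWWWWWW
WWWWWWW
After op 2 fill(7,0,G) [63 cells changed]:
GGGGGGG
GGGGGGG
GGGGGGG
GGGGGGG
GGGGGGG
GGGGGGG
GGGGGGG
GGGGGGG
GGGGGGG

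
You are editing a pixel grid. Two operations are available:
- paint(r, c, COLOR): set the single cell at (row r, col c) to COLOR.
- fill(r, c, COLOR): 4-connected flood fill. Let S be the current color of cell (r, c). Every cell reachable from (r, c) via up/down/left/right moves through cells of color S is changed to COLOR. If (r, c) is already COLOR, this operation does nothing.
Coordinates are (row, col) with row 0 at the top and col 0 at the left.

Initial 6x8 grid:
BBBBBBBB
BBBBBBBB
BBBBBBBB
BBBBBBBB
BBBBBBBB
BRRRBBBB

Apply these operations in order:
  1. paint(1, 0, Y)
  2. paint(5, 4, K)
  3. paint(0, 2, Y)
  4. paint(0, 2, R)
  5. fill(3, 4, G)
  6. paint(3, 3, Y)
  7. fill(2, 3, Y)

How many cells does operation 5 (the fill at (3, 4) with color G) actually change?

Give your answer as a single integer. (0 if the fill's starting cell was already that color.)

Answer: 42

Derivation:
After op 1 paint(1,0,Y):
BBBBBBBB
YBBBBBBB
BBBBBBBB
BBBBBBBB
BBBBBBBB
BRRRBBBB
After op 2 paint(5,4,K):
BBBBBBBB
YBBBBBBB
BBBBBBBB
BBBBBBBB
BBBBBBBB
BRRRKBBB
After op 3 paint(0,2,Y):
BBYBBBBB
YBBBBBBB
BBBBBBBB
BBBBBBBB
BBBBBBBB
BRRRKBBB
After op 4 paint(0,2,R):
BBRBBBBB
YBBBBBBB
BBBBBBBB
BBBBBBBB
BBBBBBBB
BRRRKBBB
After op 5 fill(3,4,G) [42 cells changed]:
GGRGGGGG
YGGGGGGG
GGGGGGGG
GGGGGGGG
GGGGGGGG
GRRRKGGG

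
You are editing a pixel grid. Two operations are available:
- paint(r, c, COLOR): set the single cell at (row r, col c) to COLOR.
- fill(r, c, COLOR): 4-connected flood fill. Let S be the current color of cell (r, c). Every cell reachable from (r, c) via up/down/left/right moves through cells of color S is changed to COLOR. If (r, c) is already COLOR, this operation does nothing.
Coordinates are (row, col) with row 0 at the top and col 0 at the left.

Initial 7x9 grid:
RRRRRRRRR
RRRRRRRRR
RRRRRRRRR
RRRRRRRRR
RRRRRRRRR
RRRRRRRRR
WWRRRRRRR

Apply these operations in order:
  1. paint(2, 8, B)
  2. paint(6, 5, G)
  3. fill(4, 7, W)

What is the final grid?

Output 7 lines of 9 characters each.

Answer: WWWWWWWWW
WWWWWWWWW
WWWWWWWWB
WWWWWWWWW
WWWWWWWWW
WWWWWWWWW
WWWWWGWWW

Derivation:
After op 1 paint(2,8,B):
RRRRRRRRR
RRRRRRRRR
RRRRRRRRB
RRRRRRRRR
RRRRRRRRR
RRRRRRRRR
WWRRRRRRR
After op 2 paint(6,5,G):
RRRRRRRRR
RRRRRRRRR
RRRRRRRRB
RRRRRRRRR
RRRRRRRRR
RRRRRRRRR
WWRRRGRRR
After op 3 fill(4,7,W) [59 cells changed]:
WWWWWWWWW
WWWWWWWWW
WWWWWWWWB
WWWWWWWWW
WWWWWWWWW
WWWWWWWWW
WWWWWGWWW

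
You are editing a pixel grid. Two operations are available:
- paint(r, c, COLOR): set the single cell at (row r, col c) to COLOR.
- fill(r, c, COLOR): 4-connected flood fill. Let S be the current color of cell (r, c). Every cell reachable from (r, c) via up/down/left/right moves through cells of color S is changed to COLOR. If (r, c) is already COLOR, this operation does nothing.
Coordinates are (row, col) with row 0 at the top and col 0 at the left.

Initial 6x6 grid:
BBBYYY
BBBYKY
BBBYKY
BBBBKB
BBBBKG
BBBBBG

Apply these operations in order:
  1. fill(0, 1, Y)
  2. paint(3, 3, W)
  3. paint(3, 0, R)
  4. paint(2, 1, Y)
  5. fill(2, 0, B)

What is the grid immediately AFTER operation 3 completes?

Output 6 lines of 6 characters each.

After op 1 fill(0,1,Y) [22 cells changed]:
YYYYYY
YYYYKY
YYYYKY
YYYYKB
YYYYKG
YYYYYG
After op 2 paint(3,3,W):
YYYYYY
YYYYKY
YYYYKY
YYYWKB
YYYYKG
YYYYYG
After op 3 paint(3,0,R):
YYYYYY
YYYYKY
YYYYKY
RYYWKB
YYYYKG
YYYYYG

Answer: YYYYYY
YYYYKY
YYYYKY
RYYWKB
YYYYKG
YYYYYG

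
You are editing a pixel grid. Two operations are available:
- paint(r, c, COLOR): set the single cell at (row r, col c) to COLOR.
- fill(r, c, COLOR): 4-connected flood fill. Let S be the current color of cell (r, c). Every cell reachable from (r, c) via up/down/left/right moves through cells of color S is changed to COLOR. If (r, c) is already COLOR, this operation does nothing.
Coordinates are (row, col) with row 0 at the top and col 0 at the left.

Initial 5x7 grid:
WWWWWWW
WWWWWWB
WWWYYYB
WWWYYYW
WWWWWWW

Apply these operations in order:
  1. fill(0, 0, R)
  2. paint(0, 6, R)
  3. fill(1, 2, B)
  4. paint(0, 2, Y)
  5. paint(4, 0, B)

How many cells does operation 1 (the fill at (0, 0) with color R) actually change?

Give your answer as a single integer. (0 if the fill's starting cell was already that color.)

After op 1 fill(0,0,R) [27 cells changed]:
RRRRRRR
RRRRRRB
RRRYYYB
RRRYYYR
RRRRRRR

Answer: 27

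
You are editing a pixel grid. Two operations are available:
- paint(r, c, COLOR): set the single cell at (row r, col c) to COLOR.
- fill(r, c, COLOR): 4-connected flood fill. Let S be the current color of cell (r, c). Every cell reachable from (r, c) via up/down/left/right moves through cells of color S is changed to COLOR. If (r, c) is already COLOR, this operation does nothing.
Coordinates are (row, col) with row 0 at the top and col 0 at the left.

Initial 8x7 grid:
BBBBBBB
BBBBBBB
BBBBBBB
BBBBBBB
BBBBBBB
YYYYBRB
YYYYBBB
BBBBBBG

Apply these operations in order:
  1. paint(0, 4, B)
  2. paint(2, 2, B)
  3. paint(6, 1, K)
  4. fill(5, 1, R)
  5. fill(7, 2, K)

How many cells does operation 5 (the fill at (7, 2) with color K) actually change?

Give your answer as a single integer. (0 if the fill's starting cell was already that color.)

After op 1 paint(0,4,B):
BBBBBBB
BBBBBBB
BBBBBBB
BBBBBBB
BBBBBBB
YYYYBRB
YYYYBBB
BBBBBBG
After op 2 paint(2,2,B):
BBBBBBB
BBBBBBB
BBBBBBB
BBBBBBB
BBBBBBB
YYYYBRB
YYYYBBB
BBBBBBG
After op 3 paint(6,1,K):
BBBBBBB
BBBBBBB
BBBBBBB
BBBBBBB
BBBBBBB
YYYYBRB
YKYYBBB
BBBBBBG
After op 4 fill(5,1,R) [7 cells changed]:
BBBBBBB
BBBBBBB
BBBBBBB
BBBBBBB
BBBBBBB
RRRRBRB
RKRRBBB
BBBBBBG
After op 5 fill(7,2,K) [46 cells changed]:
KKKKKKK
KKKKKKK
KKKKKKK
KKKKKKK
KKKKKKK
RRRRKRK
RKRRKKK
KKKKKKG

Answer: 46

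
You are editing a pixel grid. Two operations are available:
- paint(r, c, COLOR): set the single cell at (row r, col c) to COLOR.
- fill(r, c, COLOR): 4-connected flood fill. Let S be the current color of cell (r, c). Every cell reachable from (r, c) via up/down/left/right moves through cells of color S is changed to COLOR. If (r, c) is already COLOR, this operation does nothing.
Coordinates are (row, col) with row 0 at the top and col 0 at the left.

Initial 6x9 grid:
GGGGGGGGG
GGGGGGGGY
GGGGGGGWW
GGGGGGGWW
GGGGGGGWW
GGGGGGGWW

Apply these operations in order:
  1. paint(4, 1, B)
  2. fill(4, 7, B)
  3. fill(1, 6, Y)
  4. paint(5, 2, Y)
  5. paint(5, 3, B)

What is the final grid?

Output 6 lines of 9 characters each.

Answer: YYYYYYYYY
YYYYYYYYY
YYYYYYYBB
YYYYYYYBB
YBYYYYYBB
YYYBYYYBB

Derivation:
After op 1 paint(4,1,B):
GGGGGGGGG
GGGGGGGGY
GGGGGGGWW
GGGGGGGWW
GBGGGGGWW
GGGGGGGWW
After op 2 fill(4,7,B) [8 cells changed]:
GGGGGGGGG
GGGGGGGGY
GGGGGGGBB
GGGGGGGBB
GBGGGGGBB
GGGGGGGBB
After op 3 fill(1,6,Y) [44 cells changed]:
YYYYYYYYY
YYYYYYYYY
YYYYYYYBB
YYYYYYYBB
YBYYYYYBB
YYYYYYYBB
After op 4 paint(5,2,Y):
YYYYYYYYY
YYYYYYYYY
YYYYYYYBB
YYYYYYYBB
YBYYYYYBB
YYYYYYYBB
After op 5 paint(5,3,B):
YYYYYYYYY
YYYYYYYYY
YYYYYYYBB
YYYYYYYBB
YBYYYYYBB
YYYBYYYBB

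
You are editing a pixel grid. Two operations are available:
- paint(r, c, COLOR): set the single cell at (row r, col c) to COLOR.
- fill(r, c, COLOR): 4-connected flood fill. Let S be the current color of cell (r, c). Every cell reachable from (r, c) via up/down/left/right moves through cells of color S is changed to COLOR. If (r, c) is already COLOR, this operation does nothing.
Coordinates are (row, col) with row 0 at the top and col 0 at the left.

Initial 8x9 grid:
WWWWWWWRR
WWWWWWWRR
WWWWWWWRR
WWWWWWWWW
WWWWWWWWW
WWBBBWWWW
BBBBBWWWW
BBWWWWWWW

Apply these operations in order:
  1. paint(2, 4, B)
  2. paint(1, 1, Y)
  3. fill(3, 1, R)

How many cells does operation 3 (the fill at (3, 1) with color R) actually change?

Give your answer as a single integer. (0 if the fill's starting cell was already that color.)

Answer: 54

Derivation:
After op 1 paint(2,4,B):
WWWWWWWRR
WWWWWWWRR
WWWWBWWRR
WWWWWWWWW
WWWWWWWWW
WWBBBWWWW
BBBBBWWWW
BBWWWWWWW
After op 2 paint(1,1,Y):
WWWWWWWRR
WYWWWWWRR
WWWWBWWRR
WWWWWWWWW
WWWWWWWWW
WWBBBWWWW
BBBBBWWWW
BBWWWWWWW
After op 3 fill(3,1,R) [54 cells changed]:
RRRRRRRRR
RYRRRRRRR
RRRRBRRRR
RRRRRRRRR
RRRRRRRRR
RRBBBRRRR
BBBBBRRRR
BBRRRRRRR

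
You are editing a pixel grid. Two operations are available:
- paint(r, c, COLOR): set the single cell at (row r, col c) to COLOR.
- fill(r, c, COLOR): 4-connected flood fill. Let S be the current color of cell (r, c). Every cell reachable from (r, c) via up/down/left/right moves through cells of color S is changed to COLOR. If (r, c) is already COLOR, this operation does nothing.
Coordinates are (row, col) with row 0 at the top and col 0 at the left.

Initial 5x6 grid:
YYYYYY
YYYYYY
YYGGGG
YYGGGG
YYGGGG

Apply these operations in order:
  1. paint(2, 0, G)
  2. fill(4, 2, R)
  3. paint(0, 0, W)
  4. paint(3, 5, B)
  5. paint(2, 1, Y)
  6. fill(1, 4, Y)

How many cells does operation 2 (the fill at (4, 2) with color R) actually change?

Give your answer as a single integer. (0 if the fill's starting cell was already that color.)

Answer: 12

Derivation:
After op 1 paint(2,0,G):
YYYYYY
YYYYYY
GYGGGG
YYGGGG
YYGGGG
After op 2 fill(4,2,R) [12 cells changed]:
YYYYYY
YYYYYY
GYRRRR
YYRRRR
YYRRRR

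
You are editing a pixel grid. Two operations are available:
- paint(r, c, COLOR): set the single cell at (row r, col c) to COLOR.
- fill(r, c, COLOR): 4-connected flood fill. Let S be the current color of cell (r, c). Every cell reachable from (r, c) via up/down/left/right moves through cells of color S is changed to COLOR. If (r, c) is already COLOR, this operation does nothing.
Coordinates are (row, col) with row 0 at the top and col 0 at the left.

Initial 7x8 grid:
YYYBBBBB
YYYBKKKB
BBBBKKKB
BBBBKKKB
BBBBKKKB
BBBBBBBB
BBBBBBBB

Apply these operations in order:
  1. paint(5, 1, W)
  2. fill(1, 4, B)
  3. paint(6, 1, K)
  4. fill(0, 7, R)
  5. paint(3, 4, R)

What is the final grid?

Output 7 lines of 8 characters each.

Answer: YYYRRRRR
YYYRRRRR
RRRRRRRR
RRRRRRRR
RRRRRRRR
RWRRRRRR
RKRRRRRR

Derivation:
After op 1 paint(5,1,W):
YYYBBBBB
YYYBKKKB
BBBBKKKB
BBBBKKKB
BBBBKKKB
BWBBBBBB
BBBBBBBB
After op 2 fill(1,4,B) [12 cells changed]:
YYYBBBBB
YYYBBBBB
BBBBBBBB
BBBBBBBB
BBBBBBBB
BWBBBBBB
BBBBBBBB
After op 3 paint(6,1,K):
YYYBBBBB
YYYBBBBB
BBBBBBBB
BBBBBBBB
BBBBBBBB
BWBBBBBB
BKBBBBBB
After op 4 fill(0,7,R) [48 cells changed]:
YYYRRRRR
YYYRRRRR
RRRRRRRR
RRRRRRRR
RRRRRRRR
RWRRRRRR
RKRRRRRR
After op 5 paint(3,4,R):
YYYRRRRR
YYYRRRRR
RRRRRRRR
RRRRRRRR
RRRRRRRR
RWRRRRRR
RKRRRRRR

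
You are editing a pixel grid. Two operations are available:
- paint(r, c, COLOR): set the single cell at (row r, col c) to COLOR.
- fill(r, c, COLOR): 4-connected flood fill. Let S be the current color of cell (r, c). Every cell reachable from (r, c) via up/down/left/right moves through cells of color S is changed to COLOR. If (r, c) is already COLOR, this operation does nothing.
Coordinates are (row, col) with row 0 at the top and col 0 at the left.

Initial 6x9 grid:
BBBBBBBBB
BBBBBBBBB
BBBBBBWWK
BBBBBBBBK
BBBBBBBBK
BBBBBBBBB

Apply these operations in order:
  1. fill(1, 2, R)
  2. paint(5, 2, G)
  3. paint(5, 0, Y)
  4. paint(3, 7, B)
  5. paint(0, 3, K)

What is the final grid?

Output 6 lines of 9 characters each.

Answer: RRRKRRRRR
RRRRRRRRR
RRRRRRWWK
RRRRRRRBK
RRRRRRRRK
YRGRRRRRR

Derivation:
After op 1 fill(1,2,R) [49 cells changed]:
RRRRRRRRR
RRRRRRRRR
RRRRRRWWK
RRRRRRRRK
RRRRRRRRK
RRRRRRRRR
After op 2 paint(5,2,G):
RRRRRRRRR
RRRRRRRRR
RRRRRRWWK
RRRRRRRRK
RRRRRRRRK
RRGRRRRRR
After op 3 paint(5,0,Y):
RRRRRRRRR
RRRRRRRRR
RRRRRRWWK
RRRRRRRRK
RRRRRRRRK
YRGRRRRRR
After op 4 paint(3,7,B):
RRRRRRRRR
RRRRRRRRR
RRRRRRWWK
RRRRRRRBK
RRRRRRRRK
YRGRRRRRR
After op 5 paint(0,3,K):
RRRKRRRRR
RRRRRRRRR
RRRRRRWWK
RRRRRRRBK
RRRRRRRRK
YRGRRRRRR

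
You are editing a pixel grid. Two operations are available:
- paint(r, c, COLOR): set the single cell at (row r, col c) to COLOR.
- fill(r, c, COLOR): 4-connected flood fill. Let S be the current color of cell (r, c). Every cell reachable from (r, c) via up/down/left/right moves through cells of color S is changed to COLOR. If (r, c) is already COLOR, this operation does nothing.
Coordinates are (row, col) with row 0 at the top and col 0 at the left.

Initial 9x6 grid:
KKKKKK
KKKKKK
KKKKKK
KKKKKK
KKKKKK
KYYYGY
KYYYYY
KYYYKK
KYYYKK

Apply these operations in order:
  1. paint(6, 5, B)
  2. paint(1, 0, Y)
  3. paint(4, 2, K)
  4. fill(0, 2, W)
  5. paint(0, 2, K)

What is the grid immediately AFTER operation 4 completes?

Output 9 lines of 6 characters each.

Answer: WWWWWW
YWWWWW
WWWWWW
WWWWWW
WWWWWW
WYYYGY
WYYYYB
WYYYKK
WYYYKK

Derivation:
After op 1 paint(6,5,B):
KKKKKK
KKKKKK
KKKKKK
KKKKKK
KKKKKK
KYYYGY
KYYYYB
KYYYKK
KYYYKK
After op 2 paint(1,0,Y):
KKKKKK
YKKKKK
KKKKKK
KKKKKK
KKKKKK
KYYYGY
KYYYYB
KYYYKK
KYYYKK
After op 3 paint(4,2,K):
KKKKKK
YKKKKK
KKKKKK
KKKKKK
KKKKKK
KYYYGY
KYYYYB
KYYYKK
KYYYKK
After op 4 fill(0,2,W) [33 cells changed]:
WWWWWW
YWWWWW
WWWWWW
WWWWWW
WWWWWW
WYYYGY
WYYYYB
WYYYKK
WYYYKK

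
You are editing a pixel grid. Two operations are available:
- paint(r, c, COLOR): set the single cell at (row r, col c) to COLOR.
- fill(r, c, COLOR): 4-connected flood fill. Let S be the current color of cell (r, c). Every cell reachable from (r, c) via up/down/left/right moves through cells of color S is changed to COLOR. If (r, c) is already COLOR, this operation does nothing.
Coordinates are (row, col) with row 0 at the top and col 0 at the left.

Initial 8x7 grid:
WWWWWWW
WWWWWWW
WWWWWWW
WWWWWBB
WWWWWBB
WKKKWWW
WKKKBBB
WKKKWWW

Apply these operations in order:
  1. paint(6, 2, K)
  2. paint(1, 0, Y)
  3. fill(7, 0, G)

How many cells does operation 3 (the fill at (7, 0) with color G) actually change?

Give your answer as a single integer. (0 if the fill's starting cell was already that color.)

Answer: 36

Derivation:
After op 1 paint(6,2,K):
WWWWWWW
WWWWWWW
WWWWWWW
WWWWWBB
WWWWWBB
WKKKWWW
WKKKBBB
WKKKWWW
After op 2 paint(1,0,Y):
WWWWWWW
YWWWWWW
WWWWWWW
WWWWWBB
WWWWWBB
WKKKWWW
WKKKBBB
WKKKWWW
After op 3 fill(7,0,G) [36 cells changed]:
GGGGGGG
YGGGGGG
GGGGGGG
GGGGGBB
GGGGGBB
GKKKGGG
GKKKBBB
GKKKWWW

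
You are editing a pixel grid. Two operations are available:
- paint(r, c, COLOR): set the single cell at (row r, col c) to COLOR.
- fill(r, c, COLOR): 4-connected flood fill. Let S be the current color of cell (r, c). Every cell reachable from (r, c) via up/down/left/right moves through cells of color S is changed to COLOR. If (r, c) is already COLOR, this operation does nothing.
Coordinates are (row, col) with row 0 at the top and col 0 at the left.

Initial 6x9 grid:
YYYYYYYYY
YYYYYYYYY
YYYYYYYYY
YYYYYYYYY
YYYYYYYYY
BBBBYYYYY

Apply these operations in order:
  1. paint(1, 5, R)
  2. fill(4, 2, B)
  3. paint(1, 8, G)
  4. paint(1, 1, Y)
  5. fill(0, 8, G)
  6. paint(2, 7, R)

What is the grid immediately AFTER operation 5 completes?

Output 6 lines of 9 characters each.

Answer: GGGGGGGGG
GYGGGRGGG
GGGGGGGGG
GGGGGGGGG
GGGGGGGGG
GGGGGGGGG

Derivation:
After op 1 paint(1,5,R):
YYYYYYYYY
YYYYYRYYY
YYYYYYYYY
YYYYYYYYY
YYYYYYYYY
BBBBYYYYY
After op 2 fill(4,2,B) [49 cells changed]:
BBBBBBBBB
BBBBBRBBB
BBBBBBBBB
BBBBBBBBB
BBBBBBBBB
BBBBBBBBB
After op 3 paint(1,8,G):
BBBBBBBBB
BBBBBRBBG
BBBBBBBBB
BBBBBBBBB
BBBBBBBBB
BBBBBBBBB
After op 4 paint(1,1,Y):
BBBBBBBBB
BYBBBRBBG
BBBBBBBBB
BBBBBBBBB
BBBBBBBBB
BBBBBBBBB
After op 5 fill(0,8,G) [51 cells changed]:
GGGGGGGGG
GYGGGRGGG
GGGGGGGGG
GGGGGGGGG
GGGGGGGGG
GGGGGGGGG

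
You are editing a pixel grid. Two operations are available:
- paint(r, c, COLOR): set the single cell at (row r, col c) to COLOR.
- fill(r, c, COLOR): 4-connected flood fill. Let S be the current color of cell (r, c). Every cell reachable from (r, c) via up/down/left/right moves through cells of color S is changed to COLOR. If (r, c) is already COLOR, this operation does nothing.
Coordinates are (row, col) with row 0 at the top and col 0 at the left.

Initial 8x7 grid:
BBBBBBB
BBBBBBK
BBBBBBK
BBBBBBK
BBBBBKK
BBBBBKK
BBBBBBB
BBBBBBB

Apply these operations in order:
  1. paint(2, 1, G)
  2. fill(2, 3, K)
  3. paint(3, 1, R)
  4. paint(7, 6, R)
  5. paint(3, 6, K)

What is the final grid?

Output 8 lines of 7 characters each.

After op 1 paint(2,1,G):
BBBBBBB
BBBBBBK
BGBBBBK
BBBBBBK
BBBBBKK
BBBBBKK
BBBBBBB
BBBBBBB
After op 2 fill(2,3,K) [48 cells changed]:
KKKKKKK
KKKKKKK
KGKKKKK
KKKKKKK
KKKKKKK
KKKKKKK
KKKKKKK
KKKKKKK
After op 3 paint(3,1,R):
KKKKKKK
KKKKKKK
KGKKKKK
KRKKKKK
KKKKKKK
KKKKKKK
KKKKKKK
KKKKKKK
After op 4 paint(7,6,R):
KKKKKKK
KKKKKKK
KGKKKKK
KRKKKKK
KKKKKKK
KKKKKKK
KKKKKKK
KKKKKKR
After op 5 paint(3,6,K):
KKKKKKK
KKKKKKK
KGKKKKK
KRKKKKK
KKKKKKK
KKKKKKK
KKKKKKK
KKKKKKR

Answer: KKKKKKK
KKKKKKK
KGKKKKK
KRKKKKK
KKKKKKK
KKKKKKK
KKKKKKK
KKKKKKR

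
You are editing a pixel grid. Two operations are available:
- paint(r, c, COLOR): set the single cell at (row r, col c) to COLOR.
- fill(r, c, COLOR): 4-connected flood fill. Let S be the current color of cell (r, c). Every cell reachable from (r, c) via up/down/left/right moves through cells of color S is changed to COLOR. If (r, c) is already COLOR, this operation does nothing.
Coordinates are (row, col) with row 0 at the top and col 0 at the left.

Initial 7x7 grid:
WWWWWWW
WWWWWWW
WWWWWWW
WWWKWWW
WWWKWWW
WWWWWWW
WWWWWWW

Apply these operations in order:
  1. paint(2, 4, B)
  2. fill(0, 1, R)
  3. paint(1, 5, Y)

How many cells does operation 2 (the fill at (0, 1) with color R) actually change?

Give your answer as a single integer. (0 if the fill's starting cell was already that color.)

After op 1 paint(2,4,B):
WWWWWWW
WWWWWWW
WWWWBWW
WWWKWWW
WWWKWWW
WWWWWWW
WWWWWWW
After op 2 fill(0,1,R) [46 cells changed]:
RRRRRRR
RRRRRRR
RRRRBRR
RRRKRRR
RRRKRRR
RRRRRRR
RRRRRRR

Answer: 46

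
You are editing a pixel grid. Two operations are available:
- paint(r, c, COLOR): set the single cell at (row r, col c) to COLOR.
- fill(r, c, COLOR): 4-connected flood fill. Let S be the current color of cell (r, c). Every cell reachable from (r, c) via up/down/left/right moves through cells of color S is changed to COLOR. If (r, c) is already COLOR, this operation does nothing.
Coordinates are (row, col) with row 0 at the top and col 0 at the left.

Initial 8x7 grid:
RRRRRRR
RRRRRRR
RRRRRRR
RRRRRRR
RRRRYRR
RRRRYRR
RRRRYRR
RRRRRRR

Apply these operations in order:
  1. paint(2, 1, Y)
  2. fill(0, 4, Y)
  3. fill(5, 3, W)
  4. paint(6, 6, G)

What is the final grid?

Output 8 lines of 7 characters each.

Answer: WWWWWWW
WWWWWWW
WWWWWWW
WWWWWWW
WWWWWWW
WWWWWWW
WWWWWWG
WWWWWWW

Derivation:
After op 1 paint(2,1,Y):
RRRRRRR
RRRRRRR
RYRRRRR
RRRRRRR
RRRRYRR
RRRRYRR
RRRRYRR
RRRRRRR
After op 2 fill(0,4,Y) [52 cells changed]:
YYYYYYY
YYYYYYY
YYYYYYY
YYYYYYY
YYYYYYY
YYYYYYY
YYYYYYY
YYYYYYY
After op 3 fill(5,3,W) [56 cells changed]:
WWWWWWW
WWWWWWW
WWWWWWW
WWWWWWW
WWWWWWW
WWWWWWW
WWWWWWW
WWWWWWW
After op 4 paint(6,6,G):
WWWWWWW
WWWWWWW
WWWWWWW
WWWWWWW
WWWWWWW
WWWWWWW
WWWWWWG
WWWWWWW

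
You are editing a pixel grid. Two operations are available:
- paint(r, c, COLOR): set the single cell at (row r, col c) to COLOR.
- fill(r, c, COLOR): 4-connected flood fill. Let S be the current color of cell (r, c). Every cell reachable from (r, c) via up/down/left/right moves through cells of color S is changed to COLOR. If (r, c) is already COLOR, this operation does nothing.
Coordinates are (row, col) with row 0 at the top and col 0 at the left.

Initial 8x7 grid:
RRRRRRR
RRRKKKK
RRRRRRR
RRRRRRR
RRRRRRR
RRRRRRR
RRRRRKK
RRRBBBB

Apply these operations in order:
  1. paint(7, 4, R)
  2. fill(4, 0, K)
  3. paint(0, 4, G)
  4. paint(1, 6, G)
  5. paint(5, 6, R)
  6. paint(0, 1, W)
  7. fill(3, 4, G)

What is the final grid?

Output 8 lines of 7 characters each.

Answer: GWGGGGG
GGGGGGG
GGGGGGG
GGGGGGG
GGGGGGG
GGGGGGR
GGGGGGG
GGGBGBB

Derivation:
After op 1 paint(7,4,R):
RRRRRRR
RRRKKKK
RRRRRRR
RRRRRRR
RRRRRRR
RRRRRRR
RRRRRKK
RRRBRBB
After op 2 fill(4,0,K) [47 cells changed]:
KKKKKKK
KKKKKKK
KKKKKKK
KKKKKKK
KKKKKKK
KKKKKKK
KKKKKKK
KKKBKBB
After op 3 paint(0,4,G):
KKKKGKK
KKKKKKK
KKKKKKK
KKKKKKK
KKKKKKK
KKKKKKK
KKKKKKK
KKKBKBB
After op 4 paint(1,6,G):
KKKKGKK
KKKKKKG
KKKKKKK
KKKKKKK
KKKKKKK
KKKKKKK
KKKKKKK
KKKBKBB
After op 5 paint(5,6,R):
KKKKGKK
KKKKKKG
KKKKKKK
KKKKKKK
KKKKKKK
KKKKKKR
KKKKKKK
KKKBKBB
After op 6 paint(0,1,W):
KWKKGKK
KKKKKKG
KKKKKKK
KKKKKKK
KKKKKKK
KKKKKKR
KKKKKKK
KKKBKBB
After op 7 fill(3,4,G) [49 cells changed]:
GWGGGGG
GGGGGGG
GGGGGGG
GGGGGGG
GGGGGGG
GGGGGGR
GGGGGGG
GGGBGBB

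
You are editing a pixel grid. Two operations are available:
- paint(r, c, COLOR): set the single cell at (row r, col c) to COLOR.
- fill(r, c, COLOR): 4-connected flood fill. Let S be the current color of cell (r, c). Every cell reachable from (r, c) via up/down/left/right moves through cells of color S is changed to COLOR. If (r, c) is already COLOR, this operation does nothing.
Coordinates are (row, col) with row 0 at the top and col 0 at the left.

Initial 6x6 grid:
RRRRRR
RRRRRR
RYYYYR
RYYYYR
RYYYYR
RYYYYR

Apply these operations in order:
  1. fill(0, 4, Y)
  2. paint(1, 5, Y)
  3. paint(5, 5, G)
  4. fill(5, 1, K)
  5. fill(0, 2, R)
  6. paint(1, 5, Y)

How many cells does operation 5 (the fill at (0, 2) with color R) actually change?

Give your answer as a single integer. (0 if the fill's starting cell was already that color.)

Answer: 35

Derivation:
After op 1 fill(0,4,Y) [20 cells changed]:
YYYYYY
YYYYYY
YYYYYY
YYYYYY
YYYYYY
YYYYYY
After op 2 paint(1,5,Y):
YYYYYY
YYYYYY
YYYYYY
YYYYYY
YYYYYY
YYYYYY
After op 3 paint(5,5,G):
YYYYYY
YYYYYY
YYYYYY
YYYYYY
YYYYYY
YYYYYG
After op 4 fill(5,1,K) [35 cells changed]:
KKKKKK
KKKKKK
KKKKKK
KKKKKK
KKKKKK
KKKKKG
After op 5 fill(0,2,R) [35 cells changed]:
RRRRRR
RRRRRR
RRRRRR
RRRRRR
RRRRRR
RRRRRG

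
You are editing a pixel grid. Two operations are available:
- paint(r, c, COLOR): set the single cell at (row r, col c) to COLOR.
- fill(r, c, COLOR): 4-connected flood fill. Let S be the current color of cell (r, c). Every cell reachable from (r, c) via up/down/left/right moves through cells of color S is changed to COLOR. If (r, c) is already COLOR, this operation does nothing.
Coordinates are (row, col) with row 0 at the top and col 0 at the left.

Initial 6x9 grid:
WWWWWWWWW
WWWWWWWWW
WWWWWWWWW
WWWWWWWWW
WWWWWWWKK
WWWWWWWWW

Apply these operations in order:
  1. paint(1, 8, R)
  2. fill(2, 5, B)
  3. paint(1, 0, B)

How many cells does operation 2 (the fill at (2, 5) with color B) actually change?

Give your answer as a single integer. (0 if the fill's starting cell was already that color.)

Answer: 51

Derivation:
After op 1 paint(1,8,R):
WWWWWWWWW
WWWWWWWWR
WWWWWWWWW
WWWWWWWWW
WWWWWWWKK
WWWWWWWWW
After op 2 fill(2,5,B) [51 cells changed]:
BBBBBBBBB
BBBBBBBBR
BBBBBBBBB
BBBBBBBBB
BBBBBBBKK
BBBBBBBBB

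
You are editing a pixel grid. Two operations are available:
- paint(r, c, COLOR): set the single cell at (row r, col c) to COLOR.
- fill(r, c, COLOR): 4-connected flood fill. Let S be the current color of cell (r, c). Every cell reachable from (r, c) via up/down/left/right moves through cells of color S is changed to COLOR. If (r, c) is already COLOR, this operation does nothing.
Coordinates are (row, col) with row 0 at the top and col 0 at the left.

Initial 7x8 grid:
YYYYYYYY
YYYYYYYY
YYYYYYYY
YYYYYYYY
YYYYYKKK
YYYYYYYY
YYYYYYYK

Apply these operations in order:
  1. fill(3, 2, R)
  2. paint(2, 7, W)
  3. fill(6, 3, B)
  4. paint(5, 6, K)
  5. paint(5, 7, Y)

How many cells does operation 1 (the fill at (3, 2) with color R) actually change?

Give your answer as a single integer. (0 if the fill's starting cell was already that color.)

After op 1 fill(3,2,R) [52 cells changed]:
RRRRRRRR
RRRRRRRR
RRRRRRRR
RRRRRRRR
RRRRRKKK
RRRRRRRR
RRRRRRRK

Answer: 52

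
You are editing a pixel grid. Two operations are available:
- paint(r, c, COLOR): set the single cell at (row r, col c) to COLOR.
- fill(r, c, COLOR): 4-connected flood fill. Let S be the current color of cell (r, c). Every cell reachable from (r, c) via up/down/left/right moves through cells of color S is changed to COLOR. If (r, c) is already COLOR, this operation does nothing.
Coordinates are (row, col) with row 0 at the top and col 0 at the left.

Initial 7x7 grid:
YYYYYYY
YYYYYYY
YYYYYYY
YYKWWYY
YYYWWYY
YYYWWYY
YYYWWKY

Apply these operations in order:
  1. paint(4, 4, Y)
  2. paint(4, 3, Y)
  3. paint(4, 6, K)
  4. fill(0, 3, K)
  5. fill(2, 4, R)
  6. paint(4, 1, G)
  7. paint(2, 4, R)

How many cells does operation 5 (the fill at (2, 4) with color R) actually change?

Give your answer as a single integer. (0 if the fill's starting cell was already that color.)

After op 1 paint(4,4,Y):
YYYYYYY
YYYYYYY
YYYYYYY
YYKWWYY
YYYWYYY
YYYWWYY
YYYWWKY
After op 2 paint(4,3,Y):
YYYYYYY
YYYYYYY
YYYYYYY
YYKWWYY
YYYYYYY
YYYWWYY
YYYWWKY
After op 3 paint(4,6,K):
YYYYYYY
YYYYYYY
YYYYYYY
YYKWWYY
YYYYYYK
YYYWWYY
YYYWWKY
After op 4 fill(0,3,K) [40 cells changed]:
KKKKKKK
KKKKKKK
KKKKKKK
KKKWWKK
KKKKKKK
KKKWWKK
KKKWWKK
After op 5 fill(2,4,R) [43 cells changed]:
RRRRRRR
RRRRRRR
RRRRRRR
RRRWWRR
RRRRRRR
RRRWWRR
RRRWWRR

Answer: 43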